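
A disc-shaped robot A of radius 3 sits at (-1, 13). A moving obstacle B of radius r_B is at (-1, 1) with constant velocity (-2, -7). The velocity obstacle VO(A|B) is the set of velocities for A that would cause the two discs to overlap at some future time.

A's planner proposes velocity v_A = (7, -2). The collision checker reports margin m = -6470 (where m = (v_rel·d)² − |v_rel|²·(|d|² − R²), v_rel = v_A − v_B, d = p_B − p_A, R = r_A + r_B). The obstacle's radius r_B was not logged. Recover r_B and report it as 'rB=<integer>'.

m = -6470
d = (0, -12);  v_rel = (9, 5),  |v_rel|² = 106
v_rel×d = (9)·(-12) − (5)·(0) = -108
since m = R²·106 − (-108)²:  R² = (11664 + -6470) / 106 = 49
R = √49 = 7  ⇒  r_B = 7 − 3 = 4

rB=4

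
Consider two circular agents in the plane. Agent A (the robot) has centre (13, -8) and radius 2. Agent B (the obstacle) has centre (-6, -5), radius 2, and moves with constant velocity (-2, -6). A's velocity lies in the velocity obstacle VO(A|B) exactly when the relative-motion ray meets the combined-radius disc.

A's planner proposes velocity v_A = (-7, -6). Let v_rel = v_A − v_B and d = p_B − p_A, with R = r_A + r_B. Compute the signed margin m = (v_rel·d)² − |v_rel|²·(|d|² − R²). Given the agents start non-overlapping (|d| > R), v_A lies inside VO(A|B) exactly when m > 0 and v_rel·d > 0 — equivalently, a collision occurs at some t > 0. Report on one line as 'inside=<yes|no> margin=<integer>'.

d = (-19, 3),  |d|² = 370;  R = 2+2 = 4,  c = 370−4² = 354
v_rel = (-5, 0),  |v_rel|² = 25;  v_rel·d = (-5)·(-19) + (0)·(3) = 95
25·t² − 190·t + 354 = 0  ⇒  m = 95² − 25·354 = 175
m = 175 > 0,  v_rel·d = 95 > 0  ⇒  inside

inside=yes margin=175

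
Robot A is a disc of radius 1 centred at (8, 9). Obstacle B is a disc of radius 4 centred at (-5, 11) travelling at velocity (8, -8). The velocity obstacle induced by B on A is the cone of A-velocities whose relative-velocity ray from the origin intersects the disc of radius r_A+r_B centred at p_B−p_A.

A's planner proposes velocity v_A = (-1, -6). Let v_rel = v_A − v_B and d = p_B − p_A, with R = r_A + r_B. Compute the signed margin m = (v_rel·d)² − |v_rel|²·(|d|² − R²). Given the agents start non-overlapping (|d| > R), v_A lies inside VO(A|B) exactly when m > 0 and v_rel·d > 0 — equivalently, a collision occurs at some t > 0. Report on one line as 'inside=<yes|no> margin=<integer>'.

d = (-13, 2),  |d|² = 173;  R = 1+4 = 5,  c = 173−5² = 148
v_rel = (-9, 2),  |v_rel|² = 85;  v_rel·d = (-9)·(-13) + (2)·(2) = 121
85·t² − 242·t + 148 = 0  ⇒  m = 121² − 85·148 = 2061
m = 2061 > 0,  v_rel·d = 121 > 0  ⇒  inside

inside=yes margin=2061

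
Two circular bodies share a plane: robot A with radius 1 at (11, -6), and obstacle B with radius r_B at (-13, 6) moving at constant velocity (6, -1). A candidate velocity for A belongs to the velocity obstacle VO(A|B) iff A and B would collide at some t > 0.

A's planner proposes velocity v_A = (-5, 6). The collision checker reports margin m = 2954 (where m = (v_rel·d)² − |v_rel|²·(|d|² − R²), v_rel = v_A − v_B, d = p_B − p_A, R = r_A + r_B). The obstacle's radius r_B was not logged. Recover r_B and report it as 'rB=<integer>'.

m = 2954
d = (-24, 12);  v_rel = (-11, 7),  |v_rel|² = 170
v_rel×d = (-11)·(12) − (7)·(-24) = 36
since m = R²·170 − 36²:  R² = (1296 + 2954) / 170 = 25
R = √25 = 5  ⇒  r_B = 5 − 1 = 4

rB=4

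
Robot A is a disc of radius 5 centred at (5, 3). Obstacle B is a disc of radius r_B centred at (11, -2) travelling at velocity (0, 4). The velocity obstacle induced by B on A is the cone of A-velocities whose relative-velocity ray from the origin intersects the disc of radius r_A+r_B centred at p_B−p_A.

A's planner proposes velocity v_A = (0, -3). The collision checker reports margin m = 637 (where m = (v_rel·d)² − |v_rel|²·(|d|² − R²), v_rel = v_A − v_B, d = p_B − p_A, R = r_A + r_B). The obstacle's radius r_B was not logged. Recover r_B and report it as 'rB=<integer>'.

m = 637
d = (6, -5);  v_rel = (0, -7),  |v_rel|² = 49
v_rel×d = (0)·(-5) − (-7)·(6) = 42
since m = R²·49 − 42²:  R² = (1764 + 637) / 49 = 49
R = √49 = 7  ⇒  r_B = 7 − 5 = 2

rB=2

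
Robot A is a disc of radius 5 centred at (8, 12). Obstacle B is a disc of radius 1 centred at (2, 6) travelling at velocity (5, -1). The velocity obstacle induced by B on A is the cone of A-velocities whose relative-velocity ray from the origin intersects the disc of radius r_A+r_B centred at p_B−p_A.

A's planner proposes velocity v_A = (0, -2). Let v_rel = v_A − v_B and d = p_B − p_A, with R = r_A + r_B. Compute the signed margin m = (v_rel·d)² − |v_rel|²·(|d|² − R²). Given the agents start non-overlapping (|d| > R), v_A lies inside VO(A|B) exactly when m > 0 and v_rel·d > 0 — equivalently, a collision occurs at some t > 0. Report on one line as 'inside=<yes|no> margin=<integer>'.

d = (-6, -6),  |d|² = 72;  R = 5+1 = 6,  c = 72−6² = 36
v_rel = (-5, -1),  |v_rel|² = 26;  v_rel·d = (-5)·(-6) + (-1)·(-6) = 36
26·t² − 72·t + 36 = 0  ⇒  m = 36² − 26·36 = 360
m = 360 > 0,  v_rel·d = 36 > 0  ⇒  inside

inside=yes margin=360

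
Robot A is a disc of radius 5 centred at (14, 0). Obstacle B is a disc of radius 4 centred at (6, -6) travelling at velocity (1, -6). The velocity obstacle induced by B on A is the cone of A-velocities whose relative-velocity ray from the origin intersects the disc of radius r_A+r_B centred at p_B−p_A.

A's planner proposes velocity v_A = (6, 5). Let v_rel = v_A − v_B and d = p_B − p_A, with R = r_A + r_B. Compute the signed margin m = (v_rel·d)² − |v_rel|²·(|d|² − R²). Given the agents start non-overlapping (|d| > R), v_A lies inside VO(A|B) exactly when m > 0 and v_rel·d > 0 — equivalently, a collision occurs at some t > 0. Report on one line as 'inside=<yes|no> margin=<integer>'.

d = (-8, -6),  |d|² = 100;  R = 5+4 = 9,  c = 100−9² = 19
v_rel = (5, 11),  |v_rel|² = 146;  v_rel·d = (5)·(-8) + (11)·(-6) = -106
146·t² + 212·t + 19 = 0  ⇒  m = (-106)² − 146·19 = 8462
m = 8462 > 0,  v_rel·d = -106 < 0  ⇒  outside

inside=no margin=8462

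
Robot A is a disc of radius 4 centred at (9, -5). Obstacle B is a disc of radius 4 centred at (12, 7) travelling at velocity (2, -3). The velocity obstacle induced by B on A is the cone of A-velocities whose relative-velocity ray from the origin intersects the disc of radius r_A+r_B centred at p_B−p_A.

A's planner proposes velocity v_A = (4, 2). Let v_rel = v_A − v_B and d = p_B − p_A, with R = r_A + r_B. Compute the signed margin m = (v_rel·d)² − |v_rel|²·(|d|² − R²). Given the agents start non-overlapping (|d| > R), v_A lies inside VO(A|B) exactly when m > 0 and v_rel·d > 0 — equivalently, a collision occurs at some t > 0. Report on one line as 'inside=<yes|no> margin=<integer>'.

d = (3, 12),  |d|² = 153;  R = 4+4 = 8,  c = 153−8² = 89
v_rel = (2, 5),  |v_rel|² = 29;  v_rel·d = (2)·(3) + (5)·(12) = 66
29·t² − 132·t + 89 = 0  ⇒  m = 66² − 29·89 = 1775
m = 1775 > 0,  v_rel·d = 66 > 0  ⇒  inside

inside=yes margin=1775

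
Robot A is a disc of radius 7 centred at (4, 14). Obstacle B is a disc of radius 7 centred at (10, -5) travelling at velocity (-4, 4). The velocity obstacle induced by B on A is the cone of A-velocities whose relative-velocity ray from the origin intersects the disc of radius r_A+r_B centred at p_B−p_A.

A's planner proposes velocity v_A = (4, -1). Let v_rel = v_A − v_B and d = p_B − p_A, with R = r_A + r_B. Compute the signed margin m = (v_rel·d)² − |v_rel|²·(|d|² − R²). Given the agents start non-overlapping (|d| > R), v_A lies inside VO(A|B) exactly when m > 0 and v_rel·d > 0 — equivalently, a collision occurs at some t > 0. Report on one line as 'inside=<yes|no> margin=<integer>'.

d = (6, -19),  |d|² = 397;  R = 7+7 = 14,  c = 397−14² = 201
v_rel = (8, -5),  |v_rel|² = 89;  v_rel·d = (8)·(6) + (-5)·(-19) = 143
89·t² − 286·t + 201 = 0  ⇒  m = 143² − 89·201 = 2560
m = 2560 > 0,  v_rel·d = 143 > 0  ⇒  inside

inside=yes margin=2560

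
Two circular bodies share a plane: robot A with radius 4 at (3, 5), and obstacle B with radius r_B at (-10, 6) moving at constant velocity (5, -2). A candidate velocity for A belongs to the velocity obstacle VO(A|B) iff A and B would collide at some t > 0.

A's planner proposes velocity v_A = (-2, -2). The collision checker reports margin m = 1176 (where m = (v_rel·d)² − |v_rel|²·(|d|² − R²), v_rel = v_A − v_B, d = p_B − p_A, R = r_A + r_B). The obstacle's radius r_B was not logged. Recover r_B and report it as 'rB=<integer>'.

m = 1176
d = (-13, 1);  v_rel = (-7, 0),  |v_rel|² = 49
v_rel×d = (-7)·(1) − (0)·(-13) = -7
since m = R²·49 − (-7)²:  R² = (49 + 1176) / 49 = 25
R = √25 = 5  ⇒  r_B = 5 − 4 = 1

rB=1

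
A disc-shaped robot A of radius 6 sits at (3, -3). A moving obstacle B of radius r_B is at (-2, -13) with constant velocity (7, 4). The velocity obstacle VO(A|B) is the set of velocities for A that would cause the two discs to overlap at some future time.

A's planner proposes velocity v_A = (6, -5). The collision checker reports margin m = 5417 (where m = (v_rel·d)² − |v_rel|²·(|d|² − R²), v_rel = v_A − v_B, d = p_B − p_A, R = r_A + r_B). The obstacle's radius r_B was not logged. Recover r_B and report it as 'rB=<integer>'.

m = 5417
d = (-5, -10);  v_rel = (-1, -9),  |v_rel|² = 82
v_rel×d = (-1)·(-10) − (-9)·(-5) = -35
since m = R²·82 − (-35)²:  R² = (1225 + 5417) / 82 = 81
R = √81 = 9  ⇒  r_B = 9 − 6 = 3

rB=3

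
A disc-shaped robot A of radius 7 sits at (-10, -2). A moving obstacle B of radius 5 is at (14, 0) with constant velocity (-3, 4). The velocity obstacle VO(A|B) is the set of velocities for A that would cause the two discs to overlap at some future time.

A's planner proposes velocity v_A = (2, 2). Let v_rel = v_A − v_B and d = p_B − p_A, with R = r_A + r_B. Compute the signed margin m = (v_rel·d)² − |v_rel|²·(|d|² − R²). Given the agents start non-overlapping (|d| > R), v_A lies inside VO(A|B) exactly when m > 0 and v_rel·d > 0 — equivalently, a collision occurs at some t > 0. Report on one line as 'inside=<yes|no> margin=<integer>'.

d = (24, 2),  |d|² = 580;  R = 7+5 = 12,  c = 580−12² = 436
v_rel = (5, -2),  |v_rel|² = 29;  v_rel·d = (5)·(24) + (-2)·(2) = 116
29·t² − 232·t + 436 = 0  ⇒  m = 116² − 29·436 = 812
m = 812 > 0,  v_rel·d = 116 > 0  ⇒  inside

inside=yes margin=812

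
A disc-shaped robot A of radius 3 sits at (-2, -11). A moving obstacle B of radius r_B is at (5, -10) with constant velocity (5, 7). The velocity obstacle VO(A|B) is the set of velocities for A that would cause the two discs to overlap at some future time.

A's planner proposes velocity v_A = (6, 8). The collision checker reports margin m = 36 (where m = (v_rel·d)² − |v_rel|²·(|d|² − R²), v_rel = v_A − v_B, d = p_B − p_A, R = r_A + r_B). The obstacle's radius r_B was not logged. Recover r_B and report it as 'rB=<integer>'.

m = 36
d = (7, 1);  v_rel = (1, 1),  |v_rel|² = 2
v_rel×d = (1)·(1) − (1)·(7) = -6
since m = R²·2 − (-6)²:  R² = (36 + 36) / 2 = 36
R = √36 = 6  ⇒  r_B = 6 − 3 = 3

rB=3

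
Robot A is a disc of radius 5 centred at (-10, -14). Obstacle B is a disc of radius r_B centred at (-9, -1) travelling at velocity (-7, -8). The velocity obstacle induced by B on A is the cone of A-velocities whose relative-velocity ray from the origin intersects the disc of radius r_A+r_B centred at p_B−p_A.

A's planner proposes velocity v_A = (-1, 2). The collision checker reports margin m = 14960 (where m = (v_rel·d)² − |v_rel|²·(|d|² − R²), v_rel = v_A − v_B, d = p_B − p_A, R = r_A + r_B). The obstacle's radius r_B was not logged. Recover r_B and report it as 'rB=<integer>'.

m = 14960
d = (1, 13);  v_rel = (6, 10),  |v_rel|² = 136
v_rel×d = (6)·(13) − (10)·(1) = 68
since m = R²·136 − 68²:  R² = (4624 + 14960) / 136 = 144
R = √144 = 12  ⇒  r_B = 12 − 5 = 7

rB=7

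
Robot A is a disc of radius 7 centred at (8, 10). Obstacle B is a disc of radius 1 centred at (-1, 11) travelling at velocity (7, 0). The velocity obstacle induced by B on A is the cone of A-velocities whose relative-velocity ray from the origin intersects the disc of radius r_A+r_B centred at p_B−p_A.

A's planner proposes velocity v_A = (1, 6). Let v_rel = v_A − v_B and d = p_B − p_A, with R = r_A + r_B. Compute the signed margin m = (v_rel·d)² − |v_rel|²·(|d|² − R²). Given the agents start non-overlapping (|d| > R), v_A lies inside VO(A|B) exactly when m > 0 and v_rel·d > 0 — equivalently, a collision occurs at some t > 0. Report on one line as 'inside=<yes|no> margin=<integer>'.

d = (-9, 1),  |d|² = 82;  R = 7+1 = 8,  c = 82−8² = 18
v_rel = (-6, 6),  |v_rel|² = 72;  v_rel·d = (-6)·(-9) + (6)·(1) = 60
72·t² − 120·t + 18 = 0  ⇒  m = 60² − 72·18 = 2304
m = 2304 > 0,  v_rel·d = 60 > 0  ⇒  inside

inside=yes margin=2304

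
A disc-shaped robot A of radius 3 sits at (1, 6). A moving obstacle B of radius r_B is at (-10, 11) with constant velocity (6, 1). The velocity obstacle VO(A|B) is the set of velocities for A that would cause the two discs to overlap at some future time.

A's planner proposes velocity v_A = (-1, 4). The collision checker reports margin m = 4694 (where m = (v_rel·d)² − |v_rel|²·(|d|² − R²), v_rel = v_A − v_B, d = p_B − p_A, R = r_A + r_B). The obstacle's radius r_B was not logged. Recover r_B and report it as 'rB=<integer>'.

m = 4694
d = (-11, 5);  v_rel = (-7, 3),  |v_rel|² = 58
v_rel×d = (-7)·(5) − (3)·(-11) = -2
since m = R²·58 − (-2)²:  R² = (4 + 4694) / 58 = 81
R = √81 = 9  ⇒  r_B = 9 − 3 = 6

rB=6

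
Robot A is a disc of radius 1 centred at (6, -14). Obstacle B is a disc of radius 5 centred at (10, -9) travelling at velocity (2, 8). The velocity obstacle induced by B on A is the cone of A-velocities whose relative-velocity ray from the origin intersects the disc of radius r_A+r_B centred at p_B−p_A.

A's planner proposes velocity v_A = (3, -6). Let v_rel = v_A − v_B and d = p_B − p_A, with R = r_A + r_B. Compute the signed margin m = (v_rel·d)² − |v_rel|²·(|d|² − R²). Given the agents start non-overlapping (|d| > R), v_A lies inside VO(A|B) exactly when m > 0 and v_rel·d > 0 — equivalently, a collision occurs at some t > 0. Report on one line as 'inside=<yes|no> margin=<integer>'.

d = (4, 5),  |d|² = 41;  R = 1+5 = 6,  c = 41−6² = 5
v_rel = (1, -14),  |v_rel|² = 197;  v_rel·d = (1)·(4) + (-14)·(5) = -66
197·t² + 132·t + 5 = 0  ⇒  m = (-66)² − 197·5 = 3371
m = 3371 > 0,  v_rel·d = -66 < 0  ⇒  outside

inside=no margin=3371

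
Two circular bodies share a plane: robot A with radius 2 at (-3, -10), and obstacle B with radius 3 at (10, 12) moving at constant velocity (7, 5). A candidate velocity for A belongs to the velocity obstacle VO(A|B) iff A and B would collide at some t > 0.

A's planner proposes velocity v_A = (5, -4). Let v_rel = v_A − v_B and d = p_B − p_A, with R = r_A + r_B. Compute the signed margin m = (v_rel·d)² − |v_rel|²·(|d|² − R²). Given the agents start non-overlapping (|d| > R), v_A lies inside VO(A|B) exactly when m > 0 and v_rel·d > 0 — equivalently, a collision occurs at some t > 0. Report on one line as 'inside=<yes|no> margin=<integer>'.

d = (13, 22),  |d|² = 653;  R = 2+3 = 5,  c = 653−5² = 628
v_rel = (-2, -9),  |v_rel|² = 85;  v_rel·d = (-2)·(13) + (-9)·(22) = -224
85·t² + 448·t + 628 = 0  ⇒  m = (-224)² − 85·628 = -3204
m = -3204 < 0,  v_rel·d = -224 < 0  ⇒  outside

inside=no margin=-3204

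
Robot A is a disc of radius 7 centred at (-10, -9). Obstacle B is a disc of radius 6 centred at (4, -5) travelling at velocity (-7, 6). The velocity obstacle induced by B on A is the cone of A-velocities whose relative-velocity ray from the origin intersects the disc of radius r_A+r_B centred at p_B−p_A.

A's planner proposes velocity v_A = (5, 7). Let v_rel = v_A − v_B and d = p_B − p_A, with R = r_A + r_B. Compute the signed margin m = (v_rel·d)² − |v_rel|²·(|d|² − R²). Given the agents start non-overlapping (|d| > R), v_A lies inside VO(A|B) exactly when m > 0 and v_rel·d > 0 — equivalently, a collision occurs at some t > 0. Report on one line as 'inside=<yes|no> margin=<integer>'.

d = (14, 4),  |d|² = 212;  R = 7+6 = 13,  c = 212−13² = 43
v_rel = (12, 1),  |v_rel|² = 145;  v_rel·d = (12)·(14) + (1)·(4) = 172
145·t² − 344·t + 43 = 0  ⇒  m = 172² − 145·43 = 23349
m = 23349 > 0,  v_rel·d = 172 > 0  ⇒  inside

inside=yes margin=23349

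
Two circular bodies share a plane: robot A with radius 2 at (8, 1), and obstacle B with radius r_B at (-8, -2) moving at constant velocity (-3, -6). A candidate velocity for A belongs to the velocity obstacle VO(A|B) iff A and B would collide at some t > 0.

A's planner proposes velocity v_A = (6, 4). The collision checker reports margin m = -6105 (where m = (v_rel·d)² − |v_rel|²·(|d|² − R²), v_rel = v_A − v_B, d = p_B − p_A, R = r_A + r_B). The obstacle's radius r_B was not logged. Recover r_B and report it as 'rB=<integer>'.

m = -6105
d = (-16, -3);  v_rel = (9, 10),  |v_rel|² = 181
v_rel×d = (9)·(-3) − (10)·(-16) = 133
since m = R²·181 − 133²:  R² = (17689 + -6105) / 181 = 64
R = √64 = 8  ⇒  r_B = 8 − 2 = 6

rB=6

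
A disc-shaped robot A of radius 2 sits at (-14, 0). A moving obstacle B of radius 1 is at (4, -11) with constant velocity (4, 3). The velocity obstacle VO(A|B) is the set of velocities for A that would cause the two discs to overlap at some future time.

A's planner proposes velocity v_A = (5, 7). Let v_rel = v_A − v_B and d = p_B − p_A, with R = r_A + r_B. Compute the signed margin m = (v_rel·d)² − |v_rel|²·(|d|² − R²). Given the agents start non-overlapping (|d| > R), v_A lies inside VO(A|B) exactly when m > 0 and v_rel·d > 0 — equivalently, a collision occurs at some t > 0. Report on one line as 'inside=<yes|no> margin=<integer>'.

d = (18, -11),  |d|² = 445;  R = 2+1 = 3,  c = 445−3² = 436
v_rel = (1, 4),  |v_rel|² = 17;  v_rel·d = (1)·(18) + (4)·(-11) = -26
17·t² + 52·t + 436 = 0  ⇒  m = (-26)² − 17·436 = -6736
m = -6736 < 0,  v_rel·d = -26 < 0  ⇒  outside

inside=no margin=-6736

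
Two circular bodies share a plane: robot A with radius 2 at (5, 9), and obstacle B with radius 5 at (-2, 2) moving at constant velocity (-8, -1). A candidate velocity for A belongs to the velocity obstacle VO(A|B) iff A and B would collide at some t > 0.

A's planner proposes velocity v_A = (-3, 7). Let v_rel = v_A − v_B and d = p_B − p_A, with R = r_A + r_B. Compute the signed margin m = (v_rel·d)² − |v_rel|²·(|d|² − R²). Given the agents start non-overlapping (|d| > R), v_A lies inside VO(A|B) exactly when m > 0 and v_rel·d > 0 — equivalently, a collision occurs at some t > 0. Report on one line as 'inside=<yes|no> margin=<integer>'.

d = (-7, -7),  |d|² = 98;  R = 2+5 = 7,  c = 98−7² = 49
v_rel = (5, 8),  |v_rel|² = 89;  v_rel·d = (5)·(-7) + (8)·(-7) = -91
89·t² + 182·t + 49 = 0  ⇒  m = (-91)² − 89·49 = 3920
m = 3920 > 0,  v_rel·d = -91 < 0  ⇒  outside

inside=no margin=3920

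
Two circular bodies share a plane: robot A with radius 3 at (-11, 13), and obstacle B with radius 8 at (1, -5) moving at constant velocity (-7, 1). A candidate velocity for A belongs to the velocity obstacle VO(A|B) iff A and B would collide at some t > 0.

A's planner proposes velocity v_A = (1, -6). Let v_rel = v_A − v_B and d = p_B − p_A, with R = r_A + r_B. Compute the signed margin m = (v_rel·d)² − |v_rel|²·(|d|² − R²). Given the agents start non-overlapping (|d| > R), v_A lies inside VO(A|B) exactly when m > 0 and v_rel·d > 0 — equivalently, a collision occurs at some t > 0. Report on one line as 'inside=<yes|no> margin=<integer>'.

d = (12, -18),  |d|² = 468;  R = 3+8 = 11,  c = 468−11² = 347
v_rel = (8, -7),  |v_rel|² = 113;  v_rel·d = (8)·(12) + (-7)·(-18) = 222
113·t² − 444·t + 347 = 0  ⇒  m = 222² − 113·347 = 10073
m = 10073 > 0,  v_rel·d = 222 > 0  ⇒  inside

inside=yes margin=10073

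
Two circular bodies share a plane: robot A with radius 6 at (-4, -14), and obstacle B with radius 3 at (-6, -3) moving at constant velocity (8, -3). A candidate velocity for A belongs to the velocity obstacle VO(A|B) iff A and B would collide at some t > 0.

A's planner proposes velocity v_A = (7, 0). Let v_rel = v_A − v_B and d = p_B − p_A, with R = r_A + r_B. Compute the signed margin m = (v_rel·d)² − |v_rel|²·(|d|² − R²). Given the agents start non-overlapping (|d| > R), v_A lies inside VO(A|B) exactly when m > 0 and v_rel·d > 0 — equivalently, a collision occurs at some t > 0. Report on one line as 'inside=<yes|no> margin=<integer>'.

d = (-2, 11),  |d|² = 125;  R = 6+3 = 9,  c = 125−9² = 44
v_rel = (-1, 3),  |v_rel|² = 10;  v_rel·d = (-1)·(-2) + (3)·(11) = 35
10·t² − 70·t + 44 = 0  ⇒  m = 35² − 10·44 = 785
m = 785 > 0,  v_rel·d = 35 > 0  ⇒  inside

inside=yes margin=785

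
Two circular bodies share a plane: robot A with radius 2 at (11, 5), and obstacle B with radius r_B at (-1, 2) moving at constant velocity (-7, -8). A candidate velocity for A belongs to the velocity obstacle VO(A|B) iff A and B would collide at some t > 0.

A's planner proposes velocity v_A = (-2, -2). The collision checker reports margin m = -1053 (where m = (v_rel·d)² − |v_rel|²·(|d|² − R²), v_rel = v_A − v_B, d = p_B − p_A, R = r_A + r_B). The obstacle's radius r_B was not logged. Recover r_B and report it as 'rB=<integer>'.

m = -1053
d = (-12, -3);  v_rel = (5, 6),  |v_rel|² = 61
v_rel×d = (5)·(-3) − (6)·(-12) = 57
since m = R²·61 − 57²:  R² = (3249 + -1053) / 61 = 36
R = √36 = 6  ⇒  r_B = 6 − 2 = 4

rB=4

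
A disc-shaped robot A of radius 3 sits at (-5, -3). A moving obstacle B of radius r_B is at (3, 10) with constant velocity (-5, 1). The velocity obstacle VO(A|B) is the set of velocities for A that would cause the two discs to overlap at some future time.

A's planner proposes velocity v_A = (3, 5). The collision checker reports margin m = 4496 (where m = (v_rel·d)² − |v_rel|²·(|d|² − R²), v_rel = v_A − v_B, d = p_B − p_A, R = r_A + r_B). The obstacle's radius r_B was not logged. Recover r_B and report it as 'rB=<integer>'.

m = 4496
d = (8, 13);  v_rel = (8, 4),  |v_rel|² = 80
v_rel×d = (8)·(13) − (4)·(8) = 72
since m = R²·80 − 72²:  R² = (5184 + 4496) / 80 = 121
R = √121 = 11  ⇒  r_B = 11 − 3 = 8

rB=8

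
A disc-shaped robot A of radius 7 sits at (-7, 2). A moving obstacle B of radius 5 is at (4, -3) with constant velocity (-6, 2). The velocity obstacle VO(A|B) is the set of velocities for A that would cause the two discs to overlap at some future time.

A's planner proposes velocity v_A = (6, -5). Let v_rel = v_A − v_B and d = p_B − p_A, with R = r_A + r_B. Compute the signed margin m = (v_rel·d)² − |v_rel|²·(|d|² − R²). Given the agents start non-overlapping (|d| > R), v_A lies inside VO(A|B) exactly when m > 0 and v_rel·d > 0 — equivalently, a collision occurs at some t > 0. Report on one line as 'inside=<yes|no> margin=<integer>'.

d = (11, -5),  |d|² = 146;  R = 7+5 = 12,  c = 146−12² = 2
v_rel = (12, -7),  |v_rel|² = 193;  v_rel·d = (12)·(11) + (-7)·(-5) = 167
193·t² − 334·t + 2 = 0  ⇒  m = 167² − 193·2 = 27503
m = 27503 > 0,  v_rel·d = 167 > 0  ⇒  inside

inside=yes margin=27503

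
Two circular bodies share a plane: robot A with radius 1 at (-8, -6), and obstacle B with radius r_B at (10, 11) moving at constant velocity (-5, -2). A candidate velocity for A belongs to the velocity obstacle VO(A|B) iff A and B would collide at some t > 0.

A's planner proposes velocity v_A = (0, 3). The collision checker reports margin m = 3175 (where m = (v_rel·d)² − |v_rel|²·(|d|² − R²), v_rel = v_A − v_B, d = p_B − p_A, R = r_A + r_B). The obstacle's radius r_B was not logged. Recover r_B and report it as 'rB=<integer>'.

m = 3175
d = (18, 17);  v_rel = (5, 5),  |v_rel|² = 50
v_rel×d = (5)·(17) − (5)·(18) = -5
since m = R²·50 − (-5)²:  R² = (25 + 3175) / 50 = 64
R = √64 = 8  ⇒  r_B = 8 − 1 = 7

rB=7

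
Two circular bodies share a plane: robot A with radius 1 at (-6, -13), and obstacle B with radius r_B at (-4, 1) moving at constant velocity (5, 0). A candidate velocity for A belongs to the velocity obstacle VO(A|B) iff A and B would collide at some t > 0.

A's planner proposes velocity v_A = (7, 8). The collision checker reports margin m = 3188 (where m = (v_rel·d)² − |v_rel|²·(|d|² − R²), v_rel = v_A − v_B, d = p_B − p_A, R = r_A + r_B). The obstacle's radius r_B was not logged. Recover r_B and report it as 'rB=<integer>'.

m = 3188
d = (2, 14);  v_rel = (2, 8),  |v_rel|² = 68
v_rel×d = (2)·(14) − (8)·(2) = 12
since m = R²·68 − 12²:  R² = (144 + 3188) / 68 = 49
R = √49 = 7  ⇒  r_B = 7 − 1 = 6

rB=6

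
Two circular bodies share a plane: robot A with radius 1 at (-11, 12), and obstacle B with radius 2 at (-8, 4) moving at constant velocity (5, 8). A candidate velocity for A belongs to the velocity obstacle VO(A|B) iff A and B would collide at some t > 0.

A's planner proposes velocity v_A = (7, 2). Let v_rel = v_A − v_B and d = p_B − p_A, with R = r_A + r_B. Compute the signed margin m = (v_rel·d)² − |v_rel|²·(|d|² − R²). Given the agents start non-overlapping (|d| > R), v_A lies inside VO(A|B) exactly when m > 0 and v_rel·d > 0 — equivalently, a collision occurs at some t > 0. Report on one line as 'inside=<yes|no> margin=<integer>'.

d = (3, -8),  |d|² = 73;  R = 1+2 = 3,  c = 73−3² = 64
v_rel = (2, -6),  |v_rel|² = 40;  v_rel·d = (2)·(3) + (-6)·(-8) = 54
40·t² − 108·t + 64 = 0  ⇒  m = 54² − 40·64 = 356
m = 356 > 0,  v_rel·d = 54 > 0  ⇒  inside

inside=yes margin=356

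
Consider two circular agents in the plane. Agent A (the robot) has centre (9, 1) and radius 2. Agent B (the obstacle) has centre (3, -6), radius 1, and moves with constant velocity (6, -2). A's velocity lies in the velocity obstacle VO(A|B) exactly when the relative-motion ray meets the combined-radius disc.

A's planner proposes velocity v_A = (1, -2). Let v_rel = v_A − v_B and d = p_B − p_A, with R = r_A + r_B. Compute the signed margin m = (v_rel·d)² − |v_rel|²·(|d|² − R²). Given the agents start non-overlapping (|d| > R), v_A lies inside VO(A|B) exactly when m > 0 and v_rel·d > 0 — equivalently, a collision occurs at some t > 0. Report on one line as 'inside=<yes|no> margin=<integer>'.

d = (-6, -7),  |d|² = 85;  R = 2+1 = 3,  c = 85−3² = 76
v_rel = (-5, 0),  |v_rel|² = 25;  v_rel·d = (-5)·(-6) + (0)·(-7) = 30
25·t² − 60·t + 76 = 0  ⇒  m = 30² − 25·76 = -1000
m = -1000 < 0,  v_rel·d = 30 > 0  ⇒  outside

inside=no margin=-1000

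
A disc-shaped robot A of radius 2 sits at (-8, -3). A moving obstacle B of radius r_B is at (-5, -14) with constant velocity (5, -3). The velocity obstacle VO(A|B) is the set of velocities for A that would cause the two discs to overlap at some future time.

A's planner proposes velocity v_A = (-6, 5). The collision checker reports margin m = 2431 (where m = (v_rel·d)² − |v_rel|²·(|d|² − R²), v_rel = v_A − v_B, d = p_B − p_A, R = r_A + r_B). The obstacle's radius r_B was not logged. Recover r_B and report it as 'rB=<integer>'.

m = 2431
d = (3, -11);  v_rel = (-11, 8),  |v_rel|² = 185
v_rel×d = (-11)·(-11) − (8)·(3) = 97
since m = R²·185 − 97²:  R² = (9409 + 2431) / 185 = 64
R = √64 = 8  ⇒  r_B = 8 − 2 = 6

rB=6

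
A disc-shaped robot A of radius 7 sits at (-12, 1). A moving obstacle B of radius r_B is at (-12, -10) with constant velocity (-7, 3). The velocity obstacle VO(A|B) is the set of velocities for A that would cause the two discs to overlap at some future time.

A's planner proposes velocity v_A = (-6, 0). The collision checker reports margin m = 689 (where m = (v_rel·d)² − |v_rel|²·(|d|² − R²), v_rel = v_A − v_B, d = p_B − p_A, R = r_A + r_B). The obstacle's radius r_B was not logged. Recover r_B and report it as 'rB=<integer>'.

m = 689
d = (0, -11);  v_rel = (1, -3),  |v_rel|² = 10
v_rel×d = (1)·(-11) − (-3)·(0) = -11
since m = R²·10 − (-11)²:  R² = (121 + 689) / 10 = 81
R = √81 = 9  ⇒  r_B = 9 − 7 = 2

rB=2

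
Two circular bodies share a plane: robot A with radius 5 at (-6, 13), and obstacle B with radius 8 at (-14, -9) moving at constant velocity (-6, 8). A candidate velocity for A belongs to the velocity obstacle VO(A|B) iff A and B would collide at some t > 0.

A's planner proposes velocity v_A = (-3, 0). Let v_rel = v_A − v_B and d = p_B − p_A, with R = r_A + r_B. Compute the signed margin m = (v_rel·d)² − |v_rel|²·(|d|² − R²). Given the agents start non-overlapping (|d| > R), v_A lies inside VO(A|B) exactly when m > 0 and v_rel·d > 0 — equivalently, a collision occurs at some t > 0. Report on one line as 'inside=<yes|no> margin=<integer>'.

d = (-8, -22),  |d|² = 548;  R = 5+8 = 13,  c = 548−13² = 379
v_rel = (3, -8),  |v_rel|² = 73;  v_rel·d = (3)·(-8) + (-8)·(-22) = 152
73·t² − 304·t + 379 = 0  ⇒  m = 152² − 73·379 = -4563
m = -4563 < 0,  v_rel·d = 152 > 0  ⇒  outside

inside=no margin=-4563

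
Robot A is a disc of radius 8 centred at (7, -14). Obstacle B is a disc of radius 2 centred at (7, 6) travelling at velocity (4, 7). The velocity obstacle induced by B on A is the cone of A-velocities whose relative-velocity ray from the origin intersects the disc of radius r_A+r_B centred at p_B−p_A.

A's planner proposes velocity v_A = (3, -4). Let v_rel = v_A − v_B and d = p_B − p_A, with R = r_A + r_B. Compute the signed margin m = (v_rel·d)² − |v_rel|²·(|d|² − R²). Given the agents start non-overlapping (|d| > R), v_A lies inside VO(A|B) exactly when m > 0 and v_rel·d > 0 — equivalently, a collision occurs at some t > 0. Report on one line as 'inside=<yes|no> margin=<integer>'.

d = (0, 20),  |d|² = 400;  R = 8+2 = 10,  c = 400−10² = 300
v_rel = (-1, -11),  |v_rel|² = 122;  v_rel·d = (-1)·(0) + (-11)·(20) = -220
122·t² + 440·t + 300 = 0  ⇒  m = (-220)² − 122·300 = 11800
m = 11800 > 0,  v_rel·d = -220 < 0  ⇒  outside

inside=no margin=11800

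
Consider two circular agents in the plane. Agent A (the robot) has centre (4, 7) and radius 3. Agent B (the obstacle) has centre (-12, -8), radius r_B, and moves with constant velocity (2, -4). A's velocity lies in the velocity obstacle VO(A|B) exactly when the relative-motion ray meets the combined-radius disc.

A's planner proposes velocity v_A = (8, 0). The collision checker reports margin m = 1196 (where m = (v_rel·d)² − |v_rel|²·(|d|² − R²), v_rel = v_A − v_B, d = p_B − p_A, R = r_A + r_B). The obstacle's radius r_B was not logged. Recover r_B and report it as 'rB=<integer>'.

m = 1196
d = (-16, -15);  v_rel = (6, 4),  |v_rel|² = 52
v_rel×d = (6)·(-15) − (4)·(-16) = -26
since m = R²·52 − (-26)²:  R² = (676 + 1196) / 52 = 36
R = √36 = 6  ⇒  r_B = 6 − 3 = 3

rB=3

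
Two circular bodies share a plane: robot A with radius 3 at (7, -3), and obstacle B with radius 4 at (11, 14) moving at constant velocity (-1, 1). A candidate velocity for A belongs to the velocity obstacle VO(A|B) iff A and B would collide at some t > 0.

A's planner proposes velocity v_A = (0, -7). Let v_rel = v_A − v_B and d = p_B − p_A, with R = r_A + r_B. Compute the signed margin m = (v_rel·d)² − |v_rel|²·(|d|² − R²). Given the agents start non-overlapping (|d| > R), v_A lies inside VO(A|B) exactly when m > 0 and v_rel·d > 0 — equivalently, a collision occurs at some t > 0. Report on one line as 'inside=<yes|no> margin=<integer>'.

d = (4, 17),  |d|² = 305;  R = 3+4 = 7,  c = 305−7² = 256
v_rel = (1, -8),  |v_rel|² = 65;  v_rel·d = (1)·(4) + (-8)·(17) = -132
65·t² + 264·t + 256 = 0  ⇒  m = (-132)² − 65·256 = 784
m = 784 > 0,  v_rel·d = -132 < 0  ⇒  outside

inside=no margin=784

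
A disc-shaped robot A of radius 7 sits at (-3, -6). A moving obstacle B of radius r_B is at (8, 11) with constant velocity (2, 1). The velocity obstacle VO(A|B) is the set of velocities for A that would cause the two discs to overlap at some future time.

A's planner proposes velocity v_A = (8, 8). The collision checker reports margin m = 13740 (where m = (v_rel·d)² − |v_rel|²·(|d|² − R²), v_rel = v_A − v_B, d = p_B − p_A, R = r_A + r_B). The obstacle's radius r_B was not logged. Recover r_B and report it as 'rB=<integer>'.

m = 13740
d = (11, 17);  v_rel = (6, 7),  |v_rel|² = 85
v_rel×d = (6)·(17) − (7)·(11) = 25
since m = R²·85 − 25²:  R² = (625 + 13740) / 85 = 169
R = √169 = 13  ⇒  r_B = 13 − 7 = 6

rB=6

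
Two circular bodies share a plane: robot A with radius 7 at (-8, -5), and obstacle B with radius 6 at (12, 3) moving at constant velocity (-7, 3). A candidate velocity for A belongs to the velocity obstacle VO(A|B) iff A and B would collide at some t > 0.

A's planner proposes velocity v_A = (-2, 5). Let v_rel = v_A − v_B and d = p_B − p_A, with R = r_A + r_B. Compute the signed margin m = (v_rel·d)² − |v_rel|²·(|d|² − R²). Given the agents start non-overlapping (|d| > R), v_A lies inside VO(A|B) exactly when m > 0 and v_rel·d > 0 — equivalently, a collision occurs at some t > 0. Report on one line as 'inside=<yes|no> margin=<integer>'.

d = (20, 8),  |d|² = 464;  R = 7+6 = 13,  c = 464−13² = 295
v_rel = (5, 2),  |v_rel|² = 29;  v_rel·d = (5)·(20) + (2)·(8) = 116
29·t² − 232·t + 295 = 0  ⇒  m = 116² − 29·295 = 4901
m = 4901 > 0,  v_rel·d = 116 > 0  ⇒  inside

inside=yes margin=4901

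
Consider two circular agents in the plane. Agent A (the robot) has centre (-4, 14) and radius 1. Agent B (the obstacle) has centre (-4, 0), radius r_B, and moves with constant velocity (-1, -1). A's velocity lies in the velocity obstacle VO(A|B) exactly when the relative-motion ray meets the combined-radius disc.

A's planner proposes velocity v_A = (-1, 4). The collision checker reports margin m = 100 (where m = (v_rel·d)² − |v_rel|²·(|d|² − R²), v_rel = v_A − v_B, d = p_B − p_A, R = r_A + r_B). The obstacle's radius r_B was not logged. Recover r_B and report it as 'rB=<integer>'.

m = 100
d = (0, -14);  v_rel = (0, 5),  |v_rel|² = 25
v_rel×d = (0)·(-14) − (5)·(0) = 0
since m = R²·25 − 0²:  R² = (0 + 100) / 25 = 4
R = √4 = 2  ⇒  r_B = 2 − 1 = 1

rB=1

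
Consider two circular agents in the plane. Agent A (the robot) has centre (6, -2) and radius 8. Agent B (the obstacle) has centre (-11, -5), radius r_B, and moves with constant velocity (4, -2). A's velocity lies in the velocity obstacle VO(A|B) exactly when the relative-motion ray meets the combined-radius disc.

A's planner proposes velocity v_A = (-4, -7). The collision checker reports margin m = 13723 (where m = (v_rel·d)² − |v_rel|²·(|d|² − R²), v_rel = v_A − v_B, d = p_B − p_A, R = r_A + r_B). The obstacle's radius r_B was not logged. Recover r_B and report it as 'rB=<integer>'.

m = 13723
d = (-17, -3);  v_rel = (-8, -5),  |v_rel|² = 89
v_rel×d = (-8)·(-3) − (-5)·(-17) = -61
since m = R²·89 − (-61)²:  R² = (3721 + 13723) / 89 = 196
R = √196 = 14  ⇒  r_B = 14 − 8 = 6

rB=6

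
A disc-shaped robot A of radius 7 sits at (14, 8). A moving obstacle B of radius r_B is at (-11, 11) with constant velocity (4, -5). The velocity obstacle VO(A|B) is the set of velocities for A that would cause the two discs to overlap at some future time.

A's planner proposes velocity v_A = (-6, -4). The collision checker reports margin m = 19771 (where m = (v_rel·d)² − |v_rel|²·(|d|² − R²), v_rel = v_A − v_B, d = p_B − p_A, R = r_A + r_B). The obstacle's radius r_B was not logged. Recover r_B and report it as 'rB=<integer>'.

m = 19771
d = (-25, 3);  v_rel = (-10, 1),  |v_rel|² = 101
v_rel×d = (-10)·(3) − (1)·(-25) = -5
since m = R²·101 − (-5)²:  R² = (25 + 19771) / 101 = 196
R = √196 = 14  ⇒  r_B = 14 − 7 = 7

rB=7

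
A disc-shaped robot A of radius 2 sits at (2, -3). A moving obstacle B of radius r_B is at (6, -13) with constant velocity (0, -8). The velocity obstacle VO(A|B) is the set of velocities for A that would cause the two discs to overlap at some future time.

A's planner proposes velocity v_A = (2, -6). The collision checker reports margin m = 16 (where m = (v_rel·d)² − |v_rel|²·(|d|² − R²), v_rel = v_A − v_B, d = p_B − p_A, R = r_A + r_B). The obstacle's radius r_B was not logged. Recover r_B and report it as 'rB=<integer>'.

m = 16
d = (4, -10);  v_rel = (2, 2),  |v_rel|² = 8
v_rel×d = (2)·(-10) − (2)·(4) = -28
since m = R²·8 − (-28)²:  R² = (784 + 16) / 8 = 100
R = √100 = 10  ⇒  r_B = 10 − 2 = 8

rB=8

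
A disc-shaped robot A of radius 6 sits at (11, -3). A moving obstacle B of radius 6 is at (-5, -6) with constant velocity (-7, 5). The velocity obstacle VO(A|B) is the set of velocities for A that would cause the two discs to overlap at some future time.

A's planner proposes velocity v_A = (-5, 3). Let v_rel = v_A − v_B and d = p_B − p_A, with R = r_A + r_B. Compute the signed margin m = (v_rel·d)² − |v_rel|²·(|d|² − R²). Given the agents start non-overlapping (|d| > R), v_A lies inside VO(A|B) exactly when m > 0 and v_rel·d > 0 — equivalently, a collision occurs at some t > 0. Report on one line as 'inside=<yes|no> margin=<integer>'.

d = (-16, -3),  |d|² = 265;  R = 6+6 = 12,  c = 265−12² = 121
v_rel = (2, -2),  |v_rel|² = 8;  v_rel·d = (2)·(-16) + (-2)·(-3) = -26
8·t² + 52·t + 121 = 0  ⇒  m = (-26)² − 8·121 = -292
m = -292 < 0,  v_rel·d = -26 < 0  ⇒  outside

inside=no margin=-292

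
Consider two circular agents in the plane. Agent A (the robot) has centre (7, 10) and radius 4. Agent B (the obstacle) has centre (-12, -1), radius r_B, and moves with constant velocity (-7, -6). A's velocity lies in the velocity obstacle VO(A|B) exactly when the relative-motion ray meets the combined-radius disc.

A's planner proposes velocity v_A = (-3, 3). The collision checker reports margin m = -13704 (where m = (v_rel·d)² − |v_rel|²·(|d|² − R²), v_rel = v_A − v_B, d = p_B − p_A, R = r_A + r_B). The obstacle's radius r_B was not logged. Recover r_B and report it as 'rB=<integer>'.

m = -13704
d = (-19, -11);  v_rel = (4, 9),  |v_rel|² = 97
v_rel×d = (4)·(-11) − (9)·(-19) = 127
since m = R²·97 − 127²:  R² = (16129 + -13704) / 97 = 25
R = √25 = 5  ⇒  r_B = 5 − 4 = 1

rB=1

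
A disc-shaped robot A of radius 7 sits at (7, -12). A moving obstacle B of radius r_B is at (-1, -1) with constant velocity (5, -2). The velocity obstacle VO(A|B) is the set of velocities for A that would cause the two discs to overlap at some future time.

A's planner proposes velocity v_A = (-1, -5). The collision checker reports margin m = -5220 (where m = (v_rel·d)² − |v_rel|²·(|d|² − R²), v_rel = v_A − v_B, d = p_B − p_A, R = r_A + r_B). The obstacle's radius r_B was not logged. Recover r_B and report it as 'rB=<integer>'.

m = -5220
d = (-8, 11);  v_rel = (-6, -3),  |v_rel|² = 45
v_rel×d = (-6)·(11) − (-3)·(-8) = -90
since m = R²·45 − (-90)²:  R² = (8100 + -5220) / 45 = 64
R = √64 = 8  ⇒  r_B = 8 − 7 = 1

rB=1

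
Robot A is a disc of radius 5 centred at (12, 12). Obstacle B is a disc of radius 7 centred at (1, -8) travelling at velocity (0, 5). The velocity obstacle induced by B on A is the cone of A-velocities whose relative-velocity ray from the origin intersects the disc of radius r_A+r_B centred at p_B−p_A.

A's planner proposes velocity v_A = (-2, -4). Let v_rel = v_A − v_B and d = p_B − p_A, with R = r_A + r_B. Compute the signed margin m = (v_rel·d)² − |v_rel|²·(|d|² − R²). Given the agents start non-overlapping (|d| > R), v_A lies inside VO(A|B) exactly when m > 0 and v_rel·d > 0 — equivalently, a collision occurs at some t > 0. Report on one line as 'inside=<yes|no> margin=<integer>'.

d = (-11, -20),  |d|² = 521;  R = 5+7 = 12,  c = 521−12² = 377
v_rel = (-2, -9),  |v_rel|² = 85;  v_rel·d = (-2)·(-11) + (-9)·(-20) = 202
85·t² − 404·t + 377 = 0  ⇒  m = 202² − 85·377 = 8759
m = 8759 > 0,  v_rel·d = 202 > 0  ⇒  inside

inside=yes margin=8759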